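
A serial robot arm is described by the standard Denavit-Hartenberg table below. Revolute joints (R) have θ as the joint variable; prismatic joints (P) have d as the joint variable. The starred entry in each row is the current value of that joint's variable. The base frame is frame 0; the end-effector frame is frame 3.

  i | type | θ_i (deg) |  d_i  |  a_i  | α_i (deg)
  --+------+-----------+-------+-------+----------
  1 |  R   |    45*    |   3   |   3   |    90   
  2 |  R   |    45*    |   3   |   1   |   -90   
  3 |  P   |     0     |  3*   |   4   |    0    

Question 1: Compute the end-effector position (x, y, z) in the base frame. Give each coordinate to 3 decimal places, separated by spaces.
5.243 1.000 8.657

after link 1: o_1 = (2.1213, 2.1213, 3.0000)
after link 2: o_2 = (4.7426, 0.5000, 3.7071)
after link 3: o_3 = (5.2426, 1.0000, 8.6569)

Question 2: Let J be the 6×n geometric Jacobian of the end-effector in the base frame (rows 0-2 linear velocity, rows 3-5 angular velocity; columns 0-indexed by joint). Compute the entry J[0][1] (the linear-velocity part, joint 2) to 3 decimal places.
axis z_1 = (0.7071,-0.7071,0.0000); lever o_n−o_1 = (3.1213,-1.1213,5.6569)
cross product → J_v[:, 1] = (-4.0000,-4.0000,1.4142)
J_ω[:, 1] = z_1
entry J[0][1] = -4.0000

-4.000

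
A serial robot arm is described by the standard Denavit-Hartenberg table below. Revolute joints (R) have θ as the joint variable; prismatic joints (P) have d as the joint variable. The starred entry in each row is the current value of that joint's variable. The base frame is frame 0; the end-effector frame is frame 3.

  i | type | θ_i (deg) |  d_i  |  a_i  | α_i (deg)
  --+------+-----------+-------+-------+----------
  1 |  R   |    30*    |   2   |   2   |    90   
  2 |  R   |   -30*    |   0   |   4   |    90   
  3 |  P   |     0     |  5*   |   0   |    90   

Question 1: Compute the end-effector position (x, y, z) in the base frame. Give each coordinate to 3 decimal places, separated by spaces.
2.567 1.482 -4.330

after link 1: o_1 = (1.7321, 1.0000, 2.0000)
after link 2: o_2 = (4.7321, 2.7321, 0.0000)
after link 3: o_3 = (2.5670, 1.4821, -4.3301)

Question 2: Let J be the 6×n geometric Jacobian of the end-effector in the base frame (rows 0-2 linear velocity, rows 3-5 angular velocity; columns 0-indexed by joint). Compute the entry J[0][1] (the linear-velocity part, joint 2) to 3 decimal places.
5.482

axis z_1 = (0.5000,-0.8660,0.0000); lever o_n−o_1 = (0.8349,0.4821,-6.3301)
cross product → J_v[:, 1] = (5.4821,3.1651,0.9641)
J_ω[:, 1] = z_1
entry J[0][1] = 5.4821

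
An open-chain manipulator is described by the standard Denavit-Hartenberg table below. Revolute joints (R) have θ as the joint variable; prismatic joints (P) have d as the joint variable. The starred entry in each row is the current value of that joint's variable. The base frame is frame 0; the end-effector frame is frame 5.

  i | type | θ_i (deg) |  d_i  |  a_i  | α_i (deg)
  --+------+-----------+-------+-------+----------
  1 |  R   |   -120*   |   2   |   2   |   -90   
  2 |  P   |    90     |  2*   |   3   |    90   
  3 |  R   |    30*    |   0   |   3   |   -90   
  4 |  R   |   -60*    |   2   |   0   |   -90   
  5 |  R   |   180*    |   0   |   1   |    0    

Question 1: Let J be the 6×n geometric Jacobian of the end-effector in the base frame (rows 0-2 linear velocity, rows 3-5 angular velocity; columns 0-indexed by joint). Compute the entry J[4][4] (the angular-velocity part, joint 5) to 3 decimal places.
axis z_4 = (0.6250,0.2165,-0.7500); lever o_n−o_4 = (0.2165,0.8750,0.4330)
cross product → J_v[:, 4] = (0.7500,-0.4330,0.5000)
J_ω[:, 4] = z_4
entry J[4][4] = 0.2165

0.217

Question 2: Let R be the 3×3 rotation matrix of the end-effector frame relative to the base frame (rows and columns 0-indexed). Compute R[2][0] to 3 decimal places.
0.433

End-effector x-axis (col 0 of R) = (0.2165,0.8750,0.4330)
R[2][0] = 0.4330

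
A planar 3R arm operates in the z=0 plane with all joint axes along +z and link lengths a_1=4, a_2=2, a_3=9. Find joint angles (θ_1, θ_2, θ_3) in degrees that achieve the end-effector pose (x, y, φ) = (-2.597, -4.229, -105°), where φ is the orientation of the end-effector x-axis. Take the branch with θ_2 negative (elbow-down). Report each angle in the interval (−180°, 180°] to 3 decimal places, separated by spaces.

119.994 -89.993 -135.001

wrist centre = target − a_3·(cos φ, sin φ) = (-0.2676, 4.4643)
cos θ_2 = (20.0019−4²−2²)/(2·4·2) = 0.0001; θ_2 = -89.9932° (elbow-down)
β = atan2(4.4643,-0.2676) = 93.4307°; ψ = atan2(-2.0000,4.0002) = -26.5637°
θ_1 = β − ψ = 119.9944°
θ_3 = φ − θ_1 − θ_2 = -135.0011° (wrapped to (-180°,180°])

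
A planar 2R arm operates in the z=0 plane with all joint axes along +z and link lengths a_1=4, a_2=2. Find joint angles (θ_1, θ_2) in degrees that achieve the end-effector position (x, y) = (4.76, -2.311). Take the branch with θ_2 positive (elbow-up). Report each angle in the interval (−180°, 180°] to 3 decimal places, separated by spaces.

cos θ_2 = (27.9983−4²−2²)/(2·4·2) = 0.4999; θ_2 = 60.0069° (elbow-up)
β = atan2(-2.3110,4.7600) = -25.8968°; ψ = atan2(1.7322,4.9998) = 19.1086°
θ_1 = β − ψ = -45.0054°

-45.005 60.007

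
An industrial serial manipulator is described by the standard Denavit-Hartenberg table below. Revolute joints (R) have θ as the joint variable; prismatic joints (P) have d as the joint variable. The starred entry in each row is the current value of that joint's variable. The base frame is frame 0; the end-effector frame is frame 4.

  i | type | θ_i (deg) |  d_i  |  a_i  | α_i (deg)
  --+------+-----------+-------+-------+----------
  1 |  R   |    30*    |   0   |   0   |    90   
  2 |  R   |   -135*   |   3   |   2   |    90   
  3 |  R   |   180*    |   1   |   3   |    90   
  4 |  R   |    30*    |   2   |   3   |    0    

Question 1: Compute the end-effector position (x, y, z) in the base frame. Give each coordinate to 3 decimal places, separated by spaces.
after link 1: o_1 = (0.0000, 0.0000, 0.0000)
after link 2: o_2 = (0.2753, -3.3052, -1.4142)
after link 3: o_3 = (1.5000, -2.5981, 1.4142)
after link 4: o_4 = (3.1724, -3.9419, 4.3120)

3.172 -3.942 4.312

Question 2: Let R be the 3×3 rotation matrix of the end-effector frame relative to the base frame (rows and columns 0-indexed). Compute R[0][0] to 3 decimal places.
0.224

End-effector x-axis (col 0 of R) = (0.2241,0.1294,0.9659)
R[0][0] = 0.2241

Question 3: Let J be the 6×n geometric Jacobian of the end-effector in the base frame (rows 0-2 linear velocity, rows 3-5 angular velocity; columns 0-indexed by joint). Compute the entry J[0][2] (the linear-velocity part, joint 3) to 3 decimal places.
axis z_2 = (-0.6124,-0.3536,0.7071); lever o_n−o_2 = (2.8972,-0.6367,5.7262)
cross product → J_v[:, 2] = (-1.5743,5.5552,1.4142)
J_ω[:, 2] = z_2
entry J[0][2] = -1.5743

-1.574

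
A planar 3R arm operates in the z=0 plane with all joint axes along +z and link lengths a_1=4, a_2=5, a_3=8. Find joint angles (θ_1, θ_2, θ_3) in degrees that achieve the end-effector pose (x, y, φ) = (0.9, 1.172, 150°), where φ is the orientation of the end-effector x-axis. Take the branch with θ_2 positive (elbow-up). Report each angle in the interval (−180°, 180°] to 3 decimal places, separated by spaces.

-45.005 45.012 149.993

wrist centre = target − a_3·(cos φ, sin φ) = (7.8282, -2.8280)
cos θ_2 = (69.2783−4²−5²)/(2·4·5) = 0.7070; θ_2 = 45.0120° (elbow-up)
β = atan2(-2.8280,7.8282) = -19.8627°; ψ = atan2(3.5363,7.5348) = 25.1419°
θ_1 = β − ψ = -45.0045°
θ_3 = φ − θ_1 − θ_2 = 149.9925° (wrapped to (-180°,180°])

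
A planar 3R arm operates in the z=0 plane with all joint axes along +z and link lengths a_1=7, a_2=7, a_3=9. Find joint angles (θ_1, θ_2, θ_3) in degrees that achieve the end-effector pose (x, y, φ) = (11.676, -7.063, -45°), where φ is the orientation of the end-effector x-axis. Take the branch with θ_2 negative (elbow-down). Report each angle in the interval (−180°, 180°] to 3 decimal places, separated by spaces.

wrist centre = target − a_3·(cos φ, sin φ) = (5.3120, -0.6990)
cos θ_2 = (28.7064−7²−7²)/(2·7·7) = -0.7071; θ_2 = -134.9976° (elbow-down)
β = atan2(-0.6990,5.3120) = -7.4968°; ψ = atan2(-4.9500,2.0505) = -67.4988°
θ_1 = β − ψ = 60.0020°
θ_3 = φ − θ_1 − θ_2 = 29.9956° (wrapped to (-180°,180°])

60.002 -134.998 29.996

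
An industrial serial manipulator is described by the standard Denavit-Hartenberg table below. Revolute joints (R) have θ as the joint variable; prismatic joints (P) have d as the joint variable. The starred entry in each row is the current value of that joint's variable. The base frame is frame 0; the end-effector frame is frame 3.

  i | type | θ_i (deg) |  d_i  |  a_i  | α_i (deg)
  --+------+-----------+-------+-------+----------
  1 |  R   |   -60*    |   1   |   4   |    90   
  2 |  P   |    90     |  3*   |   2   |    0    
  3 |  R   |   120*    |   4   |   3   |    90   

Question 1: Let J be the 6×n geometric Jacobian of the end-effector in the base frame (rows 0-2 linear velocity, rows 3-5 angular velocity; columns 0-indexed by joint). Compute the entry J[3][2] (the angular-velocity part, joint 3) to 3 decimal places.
-0.866

axis z_2 = (-0.8660,-0.5000,0.0000); lever o_n−o_2 = (-4.7631,0.2500,-1.5000)
cross product → J_v[:, 2] = (0.7500,-1.2990,-2.5981)
J_ω[:, 2] = z_2
entry J[3][2] = -0.8660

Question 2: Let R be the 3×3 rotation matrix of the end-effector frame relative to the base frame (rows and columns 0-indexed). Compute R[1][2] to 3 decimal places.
End-effector z-axis (col 2 of R) = (-0.2500,0.4330,0.8660)
R[1][2] = 0.4330

0.433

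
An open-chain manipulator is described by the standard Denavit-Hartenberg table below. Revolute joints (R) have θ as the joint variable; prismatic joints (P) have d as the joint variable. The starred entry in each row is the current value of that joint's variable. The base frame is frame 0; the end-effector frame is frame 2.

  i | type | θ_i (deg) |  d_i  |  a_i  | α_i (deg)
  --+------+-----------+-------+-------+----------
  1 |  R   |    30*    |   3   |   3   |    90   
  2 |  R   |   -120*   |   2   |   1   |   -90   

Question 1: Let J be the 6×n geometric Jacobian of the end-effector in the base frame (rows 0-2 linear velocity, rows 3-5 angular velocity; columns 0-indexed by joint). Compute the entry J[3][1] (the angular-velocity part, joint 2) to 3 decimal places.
0.500

axis z_1 = (0.5000,-0.8660,0.0000); lever o_n−o_1 = (0.5670,-1.9821,-0.8660)
cross product → J_v[:, 1] = (0.7500,0.4330,-0.5000)
J_ω[:, 1] = z_1
entry J[3][1] = 0.5000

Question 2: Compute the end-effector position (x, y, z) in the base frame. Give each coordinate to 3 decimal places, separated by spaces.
3.165 -0.482 2.134

after link 1: o_1 = (2.5981, 1.5000, 3.0000)
after link 2: o_2 = (3.1651, -0.4821, 2.1340)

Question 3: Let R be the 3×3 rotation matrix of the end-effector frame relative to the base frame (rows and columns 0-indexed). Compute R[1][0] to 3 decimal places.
-0.250

End-effector x-axis (col 0 of R) = (-0.4330,-0.2500,-0.8660)
R[1][0] = -0.2500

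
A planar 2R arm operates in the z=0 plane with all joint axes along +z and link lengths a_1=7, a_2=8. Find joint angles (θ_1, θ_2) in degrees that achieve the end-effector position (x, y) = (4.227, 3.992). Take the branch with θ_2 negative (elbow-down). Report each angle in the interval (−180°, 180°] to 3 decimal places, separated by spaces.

120.006 -135.000

cos θ_2 = (33.8036−7²−8²)/(2·7·8) = -0.7071; θ_2 = -135.0003° (elbow-down)
β = atan2(3.9920,4.2270) = 43.3622°; ψ = atan2(-5.6568,1.3431) = -76.6434°
θ_1 = β − ψ = 120.0057°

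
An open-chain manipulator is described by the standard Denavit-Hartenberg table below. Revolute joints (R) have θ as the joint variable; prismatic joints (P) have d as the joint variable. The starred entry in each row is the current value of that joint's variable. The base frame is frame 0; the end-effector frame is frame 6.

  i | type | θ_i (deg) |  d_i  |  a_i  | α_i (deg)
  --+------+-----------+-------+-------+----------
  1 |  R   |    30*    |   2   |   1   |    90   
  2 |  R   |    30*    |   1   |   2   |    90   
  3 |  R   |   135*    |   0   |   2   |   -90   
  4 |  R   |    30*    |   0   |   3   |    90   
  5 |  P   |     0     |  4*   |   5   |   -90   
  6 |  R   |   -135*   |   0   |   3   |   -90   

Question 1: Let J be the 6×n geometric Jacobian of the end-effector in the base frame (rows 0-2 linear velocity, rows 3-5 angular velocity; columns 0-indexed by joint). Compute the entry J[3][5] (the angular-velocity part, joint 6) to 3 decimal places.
axis z_5 = (-0.8839,0.3062,-0.3536); lever o_n−o_5 = (1.3920,1.4377,-2.2350)
cross product → J_v[:, 5] = (-0.1760,-2.4677,-1.6970)
J_ω[:, 5] = z_5
entry J[3][5] = -0.8839

-0.884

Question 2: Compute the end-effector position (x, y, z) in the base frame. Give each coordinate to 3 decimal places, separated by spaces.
after link 1: o_1 = (0.8660, 0.5000, 2.0000)
after link 2: o_2 = (2.8660, 0.5000, 3.0000)
after link 3: o_3 = (2.5125, -1.3371, 2.2929)
after link 4: o_4 = (1.4037, -4.0986, 2.6734)
after link 5: o_5 = (0.7021, -9.6722, -0.3996)
after link 6: o_6 = (2.0942, -8.2345, -2.6346)

2.094 -8.235 -2.635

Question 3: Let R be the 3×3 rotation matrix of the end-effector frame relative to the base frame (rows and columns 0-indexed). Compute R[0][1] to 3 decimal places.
End-effector y-axis (col 1 of R) = (0.8839,-0.3062,0.3536)
R[0][1] = 0.8839

0.884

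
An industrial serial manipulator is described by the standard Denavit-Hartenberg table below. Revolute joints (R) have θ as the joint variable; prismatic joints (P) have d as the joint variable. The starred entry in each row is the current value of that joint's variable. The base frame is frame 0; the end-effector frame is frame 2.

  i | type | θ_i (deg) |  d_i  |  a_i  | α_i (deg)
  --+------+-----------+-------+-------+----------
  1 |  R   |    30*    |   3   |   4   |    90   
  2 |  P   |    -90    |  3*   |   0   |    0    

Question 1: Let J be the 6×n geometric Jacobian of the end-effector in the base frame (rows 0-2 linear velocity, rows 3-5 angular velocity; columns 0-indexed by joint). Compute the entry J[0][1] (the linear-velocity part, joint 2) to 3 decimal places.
prismatic axis z_1 = (0.5000,-0.8660,0.0000)
J_v[:, 1] = z_1; J_ω[:, 1] = (0,0,0)
entry J[0][1] = 0.5000

0.500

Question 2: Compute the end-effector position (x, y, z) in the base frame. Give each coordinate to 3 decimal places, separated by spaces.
after link 1: o_1 = (3.4641, 2.0000, 3.0000)
after link 2: o_2 = (4.9641, -0.5981, 3.0000)

4.964 -0.598 3.000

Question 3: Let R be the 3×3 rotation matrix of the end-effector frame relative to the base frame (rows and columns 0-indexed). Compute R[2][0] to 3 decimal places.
End-effector x-axis (col 0 of R) = (0.0000,-0.0000,-1.0000)
R[2][0] = -1.0000

-1.000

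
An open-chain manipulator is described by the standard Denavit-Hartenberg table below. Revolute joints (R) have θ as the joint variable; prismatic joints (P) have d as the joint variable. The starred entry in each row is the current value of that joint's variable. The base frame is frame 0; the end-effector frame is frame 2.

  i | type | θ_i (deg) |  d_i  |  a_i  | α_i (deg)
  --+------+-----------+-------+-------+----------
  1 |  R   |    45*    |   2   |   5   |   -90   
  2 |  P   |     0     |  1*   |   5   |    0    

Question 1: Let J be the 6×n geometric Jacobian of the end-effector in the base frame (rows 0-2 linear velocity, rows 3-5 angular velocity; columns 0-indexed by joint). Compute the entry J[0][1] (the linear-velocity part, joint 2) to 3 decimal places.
prismatic axis z_1 = (-0.7071,0.7071,0.0000)
J_v[:, 1] = z_1; J_ω[:, 1] = (0,0,0)
entry J[0][1] = -0.7071

-0.707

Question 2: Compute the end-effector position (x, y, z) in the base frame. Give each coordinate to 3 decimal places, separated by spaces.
6.364 7.778 2.000

after link 1: o_1 = (3.5355, 3.5355, 2.0000)
after link 2: o_2 = (6.3640, 7.7782, 2.0000)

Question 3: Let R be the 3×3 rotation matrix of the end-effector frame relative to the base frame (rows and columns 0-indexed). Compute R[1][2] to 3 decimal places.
0.707

End-effector z-axis (col 2 of R) = (-0.7071,0.7071,0.0000)
R[1][2] = 0.7071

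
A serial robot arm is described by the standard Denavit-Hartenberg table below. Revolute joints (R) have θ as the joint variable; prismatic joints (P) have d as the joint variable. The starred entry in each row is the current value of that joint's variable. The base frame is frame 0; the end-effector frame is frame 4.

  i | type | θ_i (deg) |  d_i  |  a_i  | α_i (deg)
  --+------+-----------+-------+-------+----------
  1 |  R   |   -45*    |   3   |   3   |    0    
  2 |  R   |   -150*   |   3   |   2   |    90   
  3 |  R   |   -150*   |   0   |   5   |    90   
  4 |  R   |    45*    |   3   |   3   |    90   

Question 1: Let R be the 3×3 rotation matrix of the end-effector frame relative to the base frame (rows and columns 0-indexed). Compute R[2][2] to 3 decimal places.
-0.354

End-effector z-axis (col 2 of R) = (0.4085,-0.8415,-0.3536)
R[2][2] = -0.3536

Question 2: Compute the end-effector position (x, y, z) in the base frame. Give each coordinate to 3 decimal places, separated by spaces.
8.144 -1.539 5.037

after link 1: o_1 = (2.1213, -2.1213, 3.0000)
after link 2: o_2 = (0.1895, -1.6037, 6.0000)
after link 3: o_3 = (4.3721, -2.7244, 3.5000)
after link 4: o_4 = (8.1445, -1.5391, 5.0374)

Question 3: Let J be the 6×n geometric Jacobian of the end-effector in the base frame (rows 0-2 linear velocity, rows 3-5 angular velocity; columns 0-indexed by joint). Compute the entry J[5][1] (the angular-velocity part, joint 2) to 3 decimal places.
axis z_1 = (0.0000,0.0000,1.0000); lever o_n−o_1 = (6.0232,0.5822,2.0374)
cross product → J_v[:, 1] = (-0.5822,6.0232,0.0000)
J_ω[:, 1] = z_1
entry J[5][1] = 1.0000

1.000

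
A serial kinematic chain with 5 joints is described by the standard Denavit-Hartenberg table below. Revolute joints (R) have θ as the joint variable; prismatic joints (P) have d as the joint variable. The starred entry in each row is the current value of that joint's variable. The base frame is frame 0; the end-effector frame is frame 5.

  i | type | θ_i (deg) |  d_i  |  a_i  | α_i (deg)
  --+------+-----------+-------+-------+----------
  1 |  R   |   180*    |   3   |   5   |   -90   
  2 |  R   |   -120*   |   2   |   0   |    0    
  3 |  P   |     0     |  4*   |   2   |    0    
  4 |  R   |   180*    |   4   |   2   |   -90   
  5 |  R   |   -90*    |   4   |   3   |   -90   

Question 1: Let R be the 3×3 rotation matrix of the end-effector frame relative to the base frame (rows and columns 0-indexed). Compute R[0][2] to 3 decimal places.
End-effector z-axis (col 2 of R) = (-0.5000,0.0000,-0.8660)
R[0][2] = -0.5000

-0.500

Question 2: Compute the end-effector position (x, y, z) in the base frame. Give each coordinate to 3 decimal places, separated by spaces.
-1.536 -13.000 1.000

after link 1: o_1 = (-5.0000, 0.0000, 3.0000)
after link 2: o_2 = (-5.0000, -2.0000, 3.0000)
after link 3: o_3 = (-4.0000, -6.0000, 4.7321)
after link 4: o_4 = (-5.0000, -10.0000, 3.0000)
after link 5: o_5 = (-1.5359, -13.0000, 1.0000)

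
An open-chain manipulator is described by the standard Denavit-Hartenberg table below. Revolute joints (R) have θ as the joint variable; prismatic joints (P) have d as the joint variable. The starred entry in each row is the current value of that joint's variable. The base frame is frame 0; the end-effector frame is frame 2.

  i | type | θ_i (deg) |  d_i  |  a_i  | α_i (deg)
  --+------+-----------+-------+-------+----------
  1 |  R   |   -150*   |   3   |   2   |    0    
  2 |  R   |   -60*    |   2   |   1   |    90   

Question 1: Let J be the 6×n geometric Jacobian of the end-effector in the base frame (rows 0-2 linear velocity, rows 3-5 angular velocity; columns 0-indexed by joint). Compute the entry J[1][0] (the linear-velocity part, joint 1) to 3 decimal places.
axis z_0 = ẑ; lever o_n−o_0 = (-2.5981,-0.5000,5.0000)
cross product → J_v[:, 0] = (0.5000,-2.5981,0.0000)
J_ω[:, 0] = z_0
entry J[1][0] = -2.5981

-2.598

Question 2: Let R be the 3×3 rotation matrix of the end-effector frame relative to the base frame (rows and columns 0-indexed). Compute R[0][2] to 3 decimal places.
End-effector z-axis (col 2 of R) = (0.5000,0.8660,0.0000)
R[0][2] = 0.5000

0.500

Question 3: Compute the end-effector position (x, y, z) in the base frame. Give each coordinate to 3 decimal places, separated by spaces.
-2.598 -0.500 5.000

after link 1: o_1 = (-1.7321, -1.0000, 3.0000)
after link 2: o_2 = (-2.5981, -0.5000, 5.0000)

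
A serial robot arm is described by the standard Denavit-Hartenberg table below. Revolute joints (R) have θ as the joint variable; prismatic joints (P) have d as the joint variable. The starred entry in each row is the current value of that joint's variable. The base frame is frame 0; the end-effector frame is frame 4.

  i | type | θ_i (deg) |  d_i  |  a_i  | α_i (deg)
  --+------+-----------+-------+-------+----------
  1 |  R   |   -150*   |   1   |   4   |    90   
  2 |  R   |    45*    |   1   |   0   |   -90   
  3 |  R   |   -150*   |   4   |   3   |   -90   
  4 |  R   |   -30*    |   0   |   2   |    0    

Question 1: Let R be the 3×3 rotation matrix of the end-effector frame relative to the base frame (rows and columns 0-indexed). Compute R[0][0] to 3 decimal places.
End-effector x-axis (col 0 of R) = (0.5490,0.8169,-0.1768)
R[0][0] = 0.5490

0.549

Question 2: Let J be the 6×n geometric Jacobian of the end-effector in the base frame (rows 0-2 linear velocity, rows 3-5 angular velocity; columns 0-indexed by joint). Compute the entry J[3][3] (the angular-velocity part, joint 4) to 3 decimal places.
-0.739

axis z_3 = (-0.7392,0.5732,0.3536); lever o_n−o_3 = (1.0979,1.6339,-0.3536)
cross product → J_v[:, 3] = (-0.7803,0.1268,-1.8371)
J_ω[:, 3] = z_3
entry J[3][3] = -0.7392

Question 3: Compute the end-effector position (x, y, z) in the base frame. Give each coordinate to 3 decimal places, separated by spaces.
0.424 4.132 1.638

after link 1: o_1 = (-3.4641, -2.0000, 1.0000)
after link 2: o_2 = (-3.9641, -1.1340, 1.0000)
after link 3: o_3 = (-0.6736, 2.4978, 1.9913)
after link 4: o_4 = (0.4243, 4.1317, 1.6378)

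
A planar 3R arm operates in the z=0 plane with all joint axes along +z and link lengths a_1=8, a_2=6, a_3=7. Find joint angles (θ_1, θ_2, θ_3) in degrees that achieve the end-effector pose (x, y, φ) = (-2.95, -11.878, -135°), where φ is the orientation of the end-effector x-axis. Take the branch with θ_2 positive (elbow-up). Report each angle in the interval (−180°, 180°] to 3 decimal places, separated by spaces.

-120.002 120.000 -134.998

wrist centre = target − a_3·(cos φ, sin φ) = (1.9997, -6.9283)
cos θ_2 = (51.9997−8²−6²)/(2·8·6) = -0.5000; θ_2 = 120.0002° (elbow-up)
β = atan2(-6.9283,1.9997) = -73.8999°; ψ = atan2(5.1961,5.0000) = 46.1022°
θ_1 = β − ψ = -120.0021°
θ_3 = φ − θ_1 − θ_2 = -134.9981° (wrapped to (-180°,180°])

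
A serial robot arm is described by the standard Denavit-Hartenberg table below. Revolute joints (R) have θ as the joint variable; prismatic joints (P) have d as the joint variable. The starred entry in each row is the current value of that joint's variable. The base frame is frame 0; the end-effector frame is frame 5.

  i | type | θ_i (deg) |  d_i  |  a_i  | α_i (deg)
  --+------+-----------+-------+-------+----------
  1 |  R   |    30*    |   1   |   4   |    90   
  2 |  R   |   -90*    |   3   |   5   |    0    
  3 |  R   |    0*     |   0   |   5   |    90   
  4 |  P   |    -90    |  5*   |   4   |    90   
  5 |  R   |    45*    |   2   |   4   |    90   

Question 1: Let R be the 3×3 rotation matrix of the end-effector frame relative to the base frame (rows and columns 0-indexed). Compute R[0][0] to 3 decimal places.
-0.966

End-effector x-axis (col 0 of R) = (-0.9659,0.2588,-0.0000)
R[0][0] = -0.9659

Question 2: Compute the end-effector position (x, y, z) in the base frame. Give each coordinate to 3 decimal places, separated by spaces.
-5.230 1.401 -7.000

after link 1: o_1 = (3.4641, 2.0000, 1.0000)
after link 2: o_2 = (4.9641, -0.5981, -4.0000)
after link 3: o_3 = (4.9641, -0.5981, -9.0000)
after link 4: o_4 = (-1.3660, 0.3660, -9.0000)
after link 5: o_5 = (-5.2297, 1.4013, -7.0000)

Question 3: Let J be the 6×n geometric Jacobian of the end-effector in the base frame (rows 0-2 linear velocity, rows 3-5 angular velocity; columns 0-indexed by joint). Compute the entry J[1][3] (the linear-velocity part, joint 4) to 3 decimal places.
-0.500

prismatic axis z_3 = (-0.8660,-0.5000,-0.0000)
J_v[:, 3] = z_3; J_ω[:, 3] = (0,0,0)
entry J[1][3] = -0.5000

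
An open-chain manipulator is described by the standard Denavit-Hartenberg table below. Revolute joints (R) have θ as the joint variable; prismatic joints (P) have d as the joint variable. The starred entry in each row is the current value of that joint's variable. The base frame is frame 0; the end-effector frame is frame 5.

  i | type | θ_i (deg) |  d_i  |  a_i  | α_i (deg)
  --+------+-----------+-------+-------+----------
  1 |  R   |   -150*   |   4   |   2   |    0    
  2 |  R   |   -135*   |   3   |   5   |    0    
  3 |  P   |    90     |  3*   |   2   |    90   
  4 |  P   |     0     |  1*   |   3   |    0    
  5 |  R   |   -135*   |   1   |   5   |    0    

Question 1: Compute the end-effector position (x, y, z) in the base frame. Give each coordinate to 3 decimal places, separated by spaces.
-1.335 6.141 6.464

after link 1: o_1 = (-1.7321, -1.0000, 4.0000)
after link 2: o_2 = (-0.4380, 3.8296, 7.0000)
after link 3: o_3 = (-2.3698, 4.3473, 10.0000)
after link 4: o_4 = (-5.0088, 6.0897, 10.0000)
after link 5: o_5 = (-1.3349, 6.1405, 6.4645)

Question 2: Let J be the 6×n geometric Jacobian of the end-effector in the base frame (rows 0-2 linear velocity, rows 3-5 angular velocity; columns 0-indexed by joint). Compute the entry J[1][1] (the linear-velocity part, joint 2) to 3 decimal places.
axis z_1 = (0.0000,0.0000,1.0000); lever o_n−o_1 = (0.3972,7.1405,2.4645)
cross product → J_v[:, 1] = (-7.1405,0.3972,0.0000)
J_ω[:, 1] = z_1
entry J[1][1] = 0.3972

0.397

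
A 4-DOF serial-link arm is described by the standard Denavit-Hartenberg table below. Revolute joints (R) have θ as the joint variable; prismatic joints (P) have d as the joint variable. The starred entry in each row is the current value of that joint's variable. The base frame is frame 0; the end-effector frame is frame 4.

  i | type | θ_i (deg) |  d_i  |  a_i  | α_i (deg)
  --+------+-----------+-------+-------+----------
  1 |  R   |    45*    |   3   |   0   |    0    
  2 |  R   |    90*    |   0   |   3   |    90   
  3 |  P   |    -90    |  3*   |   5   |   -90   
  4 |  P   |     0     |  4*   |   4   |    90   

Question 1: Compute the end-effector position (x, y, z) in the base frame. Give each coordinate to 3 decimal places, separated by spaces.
-2.828 7.071 -6.000

after link 1: o_1 = (0.0000, 0.0000, 3.0000)
after link 2: o_2 = (-2.1213, 2.1213, 3.0000)
after link 3: o_3 = (0.0000, 4.2426, -2.0000)
after link 4: o_4 = (-2.8284, 7.0711, -6.0000)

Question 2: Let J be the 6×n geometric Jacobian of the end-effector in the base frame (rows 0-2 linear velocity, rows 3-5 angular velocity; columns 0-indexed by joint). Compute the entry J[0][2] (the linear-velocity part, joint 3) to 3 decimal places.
prismatic axis z_2 = (0.7071,0.7071,0.0000)
J_v[:, 2] = z_2; J_ω[:, 2] = (0,0,0)
entry J[0][2] = 0.7071

0.707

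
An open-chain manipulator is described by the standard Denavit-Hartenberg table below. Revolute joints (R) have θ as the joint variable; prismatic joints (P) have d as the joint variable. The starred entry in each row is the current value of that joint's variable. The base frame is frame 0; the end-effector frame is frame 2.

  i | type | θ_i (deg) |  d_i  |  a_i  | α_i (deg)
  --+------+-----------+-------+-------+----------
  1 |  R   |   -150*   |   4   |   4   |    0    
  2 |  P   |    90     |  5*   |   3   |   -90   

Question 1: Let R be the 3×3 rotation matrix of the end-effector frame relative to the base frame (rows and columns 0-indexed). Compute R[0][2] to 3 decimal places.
0.866

End-effector z-axis (col 2 of R) = (0.8660,0.5000,0.0000)
R[0][2] = 0.8660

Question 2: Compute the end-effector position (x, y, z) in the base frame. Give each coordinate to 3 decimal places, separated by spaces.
after link 1: o_1 = (-3.4641, -2.0000, 4.0000)
after link 2: o_2 = (-1.9641, -4.5981, 9.0000)

-1.964 -4.598 9.000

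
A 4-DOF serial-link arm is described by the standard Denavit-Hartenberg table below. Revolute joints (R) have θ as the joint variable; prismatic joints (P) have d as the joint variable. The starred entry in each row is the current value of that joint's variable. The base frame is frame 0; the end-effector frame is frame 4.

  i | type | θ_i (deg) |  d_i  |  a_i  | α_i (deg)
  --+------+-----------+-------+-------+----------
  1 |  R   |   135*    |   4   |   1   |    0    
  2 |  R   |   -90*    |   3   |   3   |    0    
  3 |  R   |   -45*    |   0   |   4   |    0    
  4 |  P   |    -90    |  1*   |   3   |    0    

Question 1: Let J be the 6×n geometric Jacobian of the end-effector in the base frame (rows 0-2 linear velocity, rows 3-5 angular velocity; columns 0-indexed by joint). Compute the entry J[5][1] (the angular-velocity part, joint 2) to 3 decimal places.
1.000

axis z_1 = (0.0000,0.0000,1.0000); lever o_n−o_1 = (6.1213,-0.8787,4.0000)
cross product → J_v[:, 1] = (0.8787,6.1213,-0.0000)
J_ω[:, 1] = z_1
entry J[5][1] = 1.0000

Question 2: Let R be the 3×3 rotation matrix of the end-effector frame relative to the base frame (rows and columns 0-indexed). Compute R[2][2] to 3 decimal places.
End-effector z-axis (col 2 of R) = (0.0000,0.0000,1.0000)
R[2][2] = 1.0000

1.000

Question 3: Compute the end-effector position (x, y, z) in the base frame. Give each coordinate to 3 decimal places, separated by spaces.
5.414 -0.172 8.000

after link 1: o_1 = (-0.7071, 0.7071, 4.0000)
after link 2: o_2 = (1.4142, 2.8284, 7.0000)
after link 3: o_3 = (5.4142, 2.8284, 7.0000)
after link 4: o_4 = (5.4142, -0.1716, 8.0000)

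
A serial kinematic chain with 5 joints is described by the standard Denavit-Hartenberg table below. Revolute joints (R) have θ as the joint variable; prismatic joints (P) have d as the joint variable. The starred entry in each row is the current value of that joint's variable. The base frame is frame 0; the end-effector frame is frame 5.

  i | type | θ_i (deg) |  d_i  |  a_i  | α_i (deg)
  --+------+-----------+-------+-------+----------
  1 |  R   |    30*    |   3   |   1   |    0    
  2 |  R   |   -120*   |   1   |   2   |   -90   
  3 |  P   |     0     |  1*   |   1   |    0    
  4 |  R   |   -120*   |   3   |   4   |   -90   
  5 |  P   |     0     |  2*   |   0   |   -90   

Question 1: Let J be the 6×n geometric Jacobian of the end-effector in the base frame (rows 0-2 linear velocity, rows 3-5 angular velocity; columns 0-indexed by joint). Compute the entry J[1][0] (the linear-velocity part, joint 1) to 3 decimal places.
axis z_0 = ẑ; lever o_n−o_0 = (4.8660,-2.2321,8.4641)
cross product → J_v[:, 0] = (2.2321,4.8660,-0.0000)
J_ω[:, 0] = z_0
entry J[1][0] = 4.8660

4.866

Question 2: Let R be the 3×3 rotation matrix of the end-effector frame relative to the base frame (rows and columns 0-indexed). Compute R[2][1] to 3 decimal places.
End-effector y-axis (col 1 of R) = (-0.0000,0.8660,-0.5000)
R[2][1] = -0.5000

-0.500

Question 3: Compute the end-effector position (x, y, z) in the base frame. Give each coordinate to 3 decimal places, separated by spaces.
4.866 -2.232 8.464

after link 1: o_1 = (0.8660, 0.5000, 3.0000)
after link 2: o_2 = (0.8660, -1.5000, 4.0000)
after link 3: o_3 = (1.8660, -2.5000, 4.0000)
after link 4: o_4 = (4.8660, -0.5000, 7.4641)
after link 5: o_5 = (4.8660, -2.2321, 8.4641)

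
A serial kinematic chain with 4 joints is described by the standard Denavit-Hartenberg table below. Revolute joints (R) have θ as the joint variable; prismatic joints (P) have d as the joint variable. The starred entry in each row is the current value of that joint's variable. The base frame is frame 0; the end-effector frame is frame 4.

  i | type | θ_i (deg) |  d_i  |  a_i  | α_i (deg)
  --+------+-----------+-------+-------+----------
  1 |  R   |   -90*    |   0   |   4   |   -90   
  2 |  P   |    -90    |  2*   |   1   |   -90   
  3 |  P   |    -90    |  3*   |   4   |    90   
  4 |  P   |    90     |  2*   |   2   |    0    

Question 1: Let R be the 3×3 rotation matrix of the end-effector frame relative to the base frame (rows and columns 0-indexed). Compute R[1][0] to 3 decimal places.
-1.000

End-effector x-axis (col 0 of R) = (0.0000,-1.0000,0.0000)
R[1][0] = -1.0000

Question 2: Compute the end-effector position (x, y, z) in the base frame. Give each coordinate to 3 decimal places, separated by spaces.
6.000 -9.000 -1.000

after link 1: o_1 = (0.0000, -4.0000, 0.0000)
after link 2: o_2 = (2.0000, -4.0000, 1.0000)
after link 3: o_3 = (6.0000, -7.0000, 1.0000)
after link 4: o_4 = (6.0000, -9.0000, -1.0000)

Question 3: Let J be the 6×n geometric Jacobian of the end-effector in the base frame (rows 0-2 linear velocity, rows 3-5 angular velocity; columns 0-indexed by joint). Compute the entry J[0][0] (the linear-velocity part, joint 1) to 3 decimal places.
axis z_0 = ẑ; lever o_n−o_0 = (6.0000,-9.0000,-1.0000)
cross product → J_v[:, 0] = (9.0000,6.0000,-0.0000)
J_ω[:, 0] = z_0
entry J[0][0] = 9.0000

9.000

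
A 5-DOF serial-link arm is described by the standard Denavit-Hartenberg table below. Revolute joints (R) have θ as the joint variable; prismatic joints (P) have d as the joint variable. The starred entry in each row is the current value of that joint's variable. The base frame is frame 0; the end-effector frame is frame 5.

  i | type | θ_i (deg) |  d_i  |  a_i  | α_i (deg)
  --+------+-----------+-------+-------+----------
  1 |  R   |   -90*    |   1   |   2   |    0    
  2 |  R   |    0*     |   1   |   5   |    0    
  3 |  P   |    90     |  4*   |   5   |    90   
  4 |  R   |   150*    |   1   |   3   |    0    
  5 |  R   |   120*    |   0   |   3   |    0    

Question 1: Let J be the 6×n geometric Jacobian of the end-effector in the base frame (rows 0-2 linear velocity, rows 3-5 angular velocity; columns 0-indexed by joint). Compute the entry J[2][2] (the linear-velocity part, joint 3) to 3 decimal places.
prismatic axis z_2 = (0.0000,0.0000,1.0000)
J_v[:, 2] = z_2; J_ω[:, 2] = (0,0,0)
entry J[2][2] = 1.0000

1.000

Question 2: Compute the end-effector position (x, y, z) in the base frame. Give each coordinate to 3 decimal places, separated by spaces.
after link 1: o_1 = (0.0000, -2.0000, 1.0000)
after link 2: o_2 = (0.0000, -7.0000, 2.0000)
after link 3: o_3 = (5.0000, -7.0000, 6.0000)
after link 4: o_4 = (2.4019, -8.0000, 7.5000)
after link 5: o_5 = (2.4019, -8.0000, 4.5000)

2.402 -8.000 4.500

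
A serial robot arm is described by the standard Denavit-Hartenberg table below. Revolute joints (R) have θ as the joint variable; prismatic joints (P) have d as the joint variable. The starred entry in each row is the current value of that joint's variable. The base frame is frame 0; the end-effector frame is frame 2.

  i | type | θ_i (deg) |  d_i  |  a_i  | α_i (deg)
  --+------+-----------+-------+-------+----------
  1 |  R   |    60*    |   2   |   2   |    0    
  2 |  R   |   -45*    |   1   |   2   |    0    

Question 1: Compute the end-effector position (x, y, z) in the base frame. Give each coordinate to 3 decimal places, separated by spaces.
2.932 2.250 3.000

after link 1: o_1 = (1.0000, 1.7321, 2.0000)
after link 2: o_2 = (2.9319, 2.2497, 3.0000)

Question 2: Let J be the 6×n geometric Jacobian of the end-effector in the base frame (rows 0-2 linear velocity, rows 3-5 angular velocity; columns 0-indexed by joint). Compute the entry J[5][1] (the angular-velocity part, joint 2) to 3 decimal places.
axis z_1 = (0.0000,0.0000,1.0000); lever o_n−o_1 = (1.9319,0.5176,1.0000)
cross product → J_v[:, 1] = (-0.5176,1.9319,0.0000)
J_ω[:, 1] = z_1
entry J[5][1] = 1.0000

1.000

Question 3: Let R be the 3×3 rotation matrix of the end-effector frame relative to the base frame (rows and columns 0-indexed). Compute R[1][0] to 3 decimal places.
End-effector x-axis (col 0 of R) = (0.9659,0.2588,0.0000)
R[1][0] = 0.2588

0.259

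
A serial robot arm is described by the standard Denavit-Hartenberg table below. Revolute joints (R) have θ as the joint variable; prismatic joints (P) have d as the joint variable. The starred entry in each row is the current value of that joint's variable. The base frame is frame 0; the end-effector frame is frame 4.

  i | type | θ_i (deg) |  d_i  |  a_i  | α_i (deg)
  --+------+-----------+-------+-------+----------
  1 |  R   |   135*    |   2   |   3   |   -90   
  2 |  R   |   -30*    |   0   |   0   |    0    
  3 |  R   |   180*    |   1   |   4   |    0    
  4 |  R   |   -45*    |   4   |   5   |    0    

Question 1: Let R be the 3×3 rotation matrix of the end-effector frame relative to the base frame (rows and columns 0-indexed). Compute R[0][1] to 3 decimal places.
End-effector y-axis (col 1 of R) = (0.6830,-0.6830,0.2588)
R[0][1] = 0.6830

0.683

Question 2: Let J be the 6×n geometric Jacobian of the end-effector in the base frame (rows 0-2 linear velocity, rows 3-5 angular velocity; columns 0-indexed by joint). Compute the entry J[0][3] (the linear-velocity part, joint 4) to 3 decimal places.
3.415

axis z_3 = (-0.7071,-0.7071,0.0000); lever o_n−o_3 = (-1.9134,-3.7435,-4.8296)
cross product → J_v[:, 3] = (3.4151,-3.4151,1.2941)
J_ω[:, 3] = z_3
entry J[0][3] = 3.4151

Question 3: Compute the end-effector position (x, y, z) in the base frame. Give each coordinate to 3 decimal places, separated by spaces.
after link 1: o_1 = (-2.1213, 2.1213, 2.0000)
after link 2: o_2 = (-2.1213, 2.1213, 2.0000)
after link 3: o_3 = (-0.3789, -1.0353, -0.0000)
after link 4: o_4 = (-2.2923, -4.7788, -4.8296)

-2.292 -4.779 -4.830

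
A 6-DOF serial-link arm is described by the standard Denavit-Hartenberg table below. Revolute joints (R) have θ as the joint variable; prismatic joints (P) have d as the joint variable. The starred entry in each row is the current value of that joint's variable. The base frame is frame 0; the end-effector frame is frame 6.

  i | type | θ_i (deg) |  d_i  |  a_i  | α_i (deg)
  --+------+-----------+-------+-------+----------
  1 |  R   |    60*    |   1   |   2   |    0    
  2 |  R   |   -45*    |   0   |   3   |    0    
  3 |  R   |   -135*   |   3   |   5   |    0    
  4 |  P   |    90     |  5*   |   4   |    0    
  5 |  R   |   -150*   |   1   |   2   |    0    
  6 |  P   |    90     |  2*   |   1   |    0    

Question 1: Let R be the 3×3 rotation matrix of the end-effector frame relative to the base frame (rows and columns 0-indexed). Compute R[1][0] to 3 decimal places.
-1.000

End-effector x-axis (col 0 of R) = (-0.0000,-1.0000,0.0000)
R[1][0] = -1.0000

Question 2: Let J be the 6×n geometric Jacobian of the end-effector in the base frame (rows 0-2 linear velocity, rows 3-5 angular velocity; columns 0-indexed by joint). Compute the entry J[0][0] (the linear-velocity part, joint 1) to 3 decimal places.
axis z_0 = ẑ; lever o_n−o_0 = (2.8619,-4.8216,12.0000)
cross product → J_v[:, 0] = (4.8216,2.8619,-0.0000)
J_ω[:, 0] = z_0
entry J[0][0] = 4.8216

4.822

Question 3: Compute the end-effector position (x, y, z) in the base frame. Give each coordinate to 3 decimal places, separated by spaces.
after link 1: o_1 = (1.0000, 1.7321, 1.0000)
after link 2: o_2 = (3.8978, 2.5085, 1.0000)
after link 3: o_3 = (1.3978, -1.8216, 4.0000)
after link 4: o_4 = (4.8619, -3.8216, 9.0000)
after link 5: o_5 = (2.8619, -3.8216, 10.0000)
after link 6: o_6 = (2.8619, -4.8216, 12.0000)

2.862 -4.822 12.000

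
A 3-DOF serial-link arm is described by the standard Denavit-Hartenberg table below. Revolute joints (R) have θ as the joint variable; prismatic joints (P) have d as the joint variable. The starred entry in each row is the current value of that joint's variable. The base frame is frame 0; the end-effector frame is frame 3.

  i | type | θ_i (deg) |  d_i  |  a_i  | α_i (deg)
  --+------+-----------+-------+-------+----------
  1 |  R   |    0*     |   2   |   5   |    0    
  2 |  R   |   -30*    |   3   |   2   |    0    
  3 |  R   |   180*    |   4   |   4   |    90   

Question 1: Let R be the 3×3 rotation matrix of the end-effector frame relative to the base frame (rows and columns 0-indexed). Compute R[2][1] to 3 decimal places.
End-effector y-axis (col 1 of R) = (-0.0000,-0.0000,1.0000)
R[2][1] = 1.0000

1.000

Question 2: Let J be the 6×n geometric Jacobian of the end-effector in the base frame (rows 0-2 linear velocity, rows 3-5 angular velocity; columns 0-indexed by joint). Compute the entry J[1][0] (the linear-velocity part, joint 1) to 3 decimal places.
axis z_0 = ẑ; lever o_n−o_0 = (3.2679,1.0000,9.0000)
cross product → J_v[:, 0] = (-1.0000,3.2679,0.0000)
J_ω[:, 0] = z_0
entry J[1][0] = 3.2679

3.268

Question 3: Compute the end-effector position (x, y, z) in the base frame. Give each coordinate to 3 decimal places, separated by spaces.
3.268 1.000 9.000

after link 1: o_1 = (5.0000, 0.0000, 2.0000)
after link 2: o_2 = (6.7321, -1.0000, 5.0000)
after link 3: o_3 = (3.2679, 1.0000, 9.0000)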